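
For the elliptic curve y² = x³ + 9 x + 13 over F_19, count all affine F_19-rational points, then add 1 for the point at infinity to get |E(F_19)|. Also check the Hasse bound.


Affine points = {(1, 2), (1, 17), (2, 1), (2, 18), (6, 6), (6, 13), (7, 1), (7, 18), (9, 5), (9, 14), (10, 1), (10, 18), (12, 5), (12, 14), (13, 3), (13, 16), (16, 4), (16, 15), (17, 5), (17, 14)}; affine count = 20; |E(F_19)| = 21.

Discriminant check: Δ ∝ 4a³ + 27b² = 4·9³ + 27·13² = 4·729 + 27·169 ≡ 12 (mod 19). Nonzero ⇒ E is nonsingular.
For each x ∈ F_19, compute rhs = x³ + 9·x + 13 mod 19, then count y ∈ F_19 with y² ≡ rhs.
  x = 0: rhs = 13, matching y values: none (0 points).
  x = 1: rhs = 4, matching y values: 2, 17 (2 points).
  x = 2: rhs = 1, matching y values: 1, 18 (2 points).
  x = 3: rhs = 10, matching y values: none (0 points).
  x = 4: rhs = 18, matching y values: none (0 points).
  x = 5: rhs = 12, matching y values: none (0 points).
  x = 6: rhs = 17, matching y values: 6, 13 (2 points).
  x = 7: rhs = 1, matching y values: 1, 18 (2 points).
  x = 8: rhs = 8, matching y values: none (0 points).
  x = 9: rhs = 6, matching y values: 5, 14 (2 points).
  x = 10: rhs = 1, matching y values: 1, 18 (2 points).
  x = 11: rhs = 18, matching y values: none (0 points).
  x = 12: rhs = 6, matching y values: 5, 14 (2 points).
  x = 13: rhs = 9, matching y values: 3, 16 (2 points).
  x = 14: rhs = 14, matching y values: none (0 points).
  x = 15: rhs = 8, matching y values: none (0 points).
  x = 16: rhs = 16, matching y values: 4, 15 (2 points).
  x = 17: rhs = 6, matching y values: 5, 14 (2 points).
  x = 18: rhs = 3, matching y values: none (0 points).
Total affine count: 20.
Full point count |E(F_19)| = 20 + 1 = 21.
Hasse bound: |21 − (19+1)| = |1| = 1 ≤ 2√19 ≈ 8.7178 ✓.


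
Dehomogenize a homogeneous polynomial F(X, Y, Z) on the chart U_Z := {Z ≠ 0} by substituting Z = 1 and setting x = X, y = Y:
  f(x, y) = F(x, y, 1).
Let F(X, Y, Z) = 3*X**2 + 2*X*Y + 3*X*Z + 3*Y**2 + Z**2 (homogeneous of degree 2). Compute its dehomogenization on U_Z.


f(x, y) = 3*x**2 + 2*x*y + 3*x + 3*y**2 + 1

On U_Z we set Z = 1. Each monomial c·X^i·Y^j·Z^k in F becomes c·x^i·y^j·1^k = c·x^i·y^j.
Substituting Z = 1: F(X, Y, 1) = 3*x**2 + 2*x*y + 3*x + 3*y**2 + 1.
Note: deg(f) ≤ deg(F) = 2; strict inequality happens when F is divisible by Z (lost terms).


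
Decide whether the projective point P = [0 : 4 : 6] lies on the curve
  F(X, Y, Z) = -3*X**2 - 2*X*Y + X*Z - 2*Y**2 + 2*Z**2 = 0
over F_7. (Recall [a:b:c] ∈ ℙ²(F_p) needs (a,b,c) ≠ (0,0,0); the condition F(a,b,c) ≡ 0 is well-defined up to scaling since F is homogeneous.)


F(0,4,6) ≡ 5 (mod 7); P is NOT on the curve.

Evaluate F(0, 4, 6) term-by-term (mod 7).
  -3*X**2 ↦ -3·0·1·1 = 0
  -2*X*Y ↦ -2·0·4·1 = 0
  X*Z ↦ 1·0·1·6 = 0
  -2*Y**2 ↦ -2·1·16·1 = -32
  2*Z**2 ↦ 2·1·1·36 = 72
Sum: F(0, 4, 6) = (0) + (0) + (0) + (-32) + (72) = 40.
Reducing mod 7: 40 ≡ 5 (mod 7).
Since F(a, b, c) ≡ 5 ≠ 0 (mod 7), P does NOT lie on the curve.


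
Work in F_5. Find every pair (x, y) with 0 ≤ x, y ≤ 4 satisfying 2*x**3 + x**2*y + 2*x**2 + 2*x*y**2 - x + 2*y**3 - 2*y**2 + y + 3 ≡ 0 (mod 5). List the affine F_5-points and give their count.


Affine F_5-points: {(1, 1), (2, 0), (2, 4)}; count = 3.

For each of the 25 pairs (x, y) ∈ F_5², evaluate f(x, y) mod 5. Record the zeros.
  x = 0: [0↦3, 1↦4, 2↦3, 3↦2, 4↦3]  zeros at y ∈ ∅
  x = 1: [0↦1, 1↦0, 2↦1, 3↦1, 4↦2]  zeros at y ∈ {1}
  x = 2: [0↦0, 1↦4, 2↦4, 3↦2, 4↦0]  zeros at y ∈ {0, 4}
  x = 3: [0↦2, 1↦3, 2↦4, 3↦2, 4↦4]  zeros at y ∈ ∅
  x = 4: [0↦4, 1↦4, 2↦3, 3↦3, 4↦1]  zeros at y ∈ ∅
Collecting zeros: affine points = {(1, 1), (2, 0), (2, 4)}.
Total count |C(F_5)_aff| = 3.


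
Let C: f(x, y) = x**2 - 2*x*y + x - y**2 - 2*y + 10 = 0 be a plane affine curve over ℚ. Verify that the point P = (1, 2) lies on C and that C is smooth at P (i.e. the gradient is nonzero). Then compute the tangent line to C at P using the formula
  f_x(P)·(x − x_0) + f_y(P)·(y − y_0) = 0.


Tangent line at P: -x - 8*y + 17 = 0.

Step 1: f(1, 2) = 0, so P lies on C.
Step 2: partial derivatives
  f_x(x, y) = 2*x - 2*y + 1, f_y(x, y) = -2*x - 2*y - 2.
  f_x(P) = -1, f_y(P) = -8 (gradient nonzero, so P is smooth).
Step 3: tangent line at P: -1·(x − 1) + -8·(y − 2) = 0.
Expanding: -x - 8*y + 17 = 0.


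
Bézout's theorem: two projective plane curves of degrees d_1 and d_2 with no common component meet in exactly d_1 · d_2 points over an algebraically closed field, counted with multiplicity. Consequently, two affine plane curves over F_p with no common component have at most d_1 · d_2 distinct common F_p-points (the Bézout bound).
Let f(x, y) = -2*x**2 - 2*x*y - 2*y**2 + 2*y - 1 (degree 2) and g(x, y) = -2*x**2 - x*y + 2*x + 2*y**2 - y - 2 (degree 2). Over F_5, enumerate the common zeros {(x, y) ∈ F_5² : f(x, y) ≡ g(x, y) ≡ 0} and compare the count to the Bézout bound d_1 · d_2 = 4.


Common zeros: ∅; count = 0; Bézout bound = 4.

deg(f) = 2, deg(g) = 2, so Bézout bound = 4.
Scan x ∈ F_5. For each x, list the y ∈ F_5 with f(x, y) ≡ 0 and those with g(x, y) ≡ 0 (mod 5); the common zeros in that column are the intersection.
  x = 0: f ≡ 0 at y ∈ {2, 4}; g ≡ 0 at y ∈ ∅; common: ∅.
  x = 1: f ≡ 0 at y ∈ {1, 4}; g ≡ 0 at y ∈ {3}; common: ∅.
  x = 2: f ≡ 0 at y ∈ ∅; g ≡ 0 at y ∈ ∅; common: ∅.
  x = 3: f ≡ 0 at y ∈ {1, 2}; g ≡ 0 at y ∈ ∅; common: ∅.
  x = 4: f ≡ 0 at y ∈ ∅; g ≡ 0 at y ∈ ∅; common: ∅.
Collecting: common zeros = ∅, so the count is 0.
Comparison with the Bézout bound: 0 ≤ 4 = deg(f)·deg(g), as expected for curves with no common component (the affine F_5-count falls short of the bound because intersections may lie at infinity, over extension fields, or carry multiplicity).


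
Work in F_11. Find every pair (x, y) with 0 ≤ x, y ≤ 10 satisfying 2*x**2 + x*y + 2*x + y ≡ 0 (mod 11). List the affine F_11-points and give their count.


Affine F_11-points: {(0, 0), (1, 9), (2, 7), (3, 5), (4, 3), (5, 1), (6, 10), (7, 8), (8, 6), (9, 4), (10, 0), (10, 1), (10, 2), (10, 3), (10, 4), (10, 5), (10, 6), (10, 7), (10, 8), (10, 9), (10, 10)}; count = 21.

For each of the 121 pairs (x, y) ∈ F_11², evaluate f(x, y) mod 11. Record the zeros.
  x = 0: [0↦0, 1↦1, 2↦2, 3↦3, 4↦4, 5↦5, 6↦6, 7↦7, 8↦8, 9↦9, 10↦10]  zeros at y ∈ {0}
  x = 1: [0↦4, 1↦6, 2↦8, 3↦10, 4↦1, 5↦3, 6↦5, 7↦7, 8↦9, 9↦0, 10↦2]  zeros at y ∈ {9}
  x = 2: [0↦1, 1↦4, 2↦7, 3↦10, 4↦2, 5↦5, 6↦8, 7↦0, 8↦3, 9↦6, 10↦9]  zeros at y ∈ {7}
  x = 3: [0↦2, 1↦6, 2↦10, 3↦3, 4↦7, 5↦0, 6↦4, 7↦8, 8↦1, 9↦5, 10↦9]  zeros at y ∈ {5}
  x = 4: [0↦7, 1↦1, 2↦6, 3↦0, 4↦5, 5↦10, 6↦4, 7↦9, 8↦3, 9↦8, 10↦2]  zeros at y ∈ {3}
  x = 5: [0↦5, 1↦0, 2↦6, 3↦1, 4↦7, 5↦2, 6↦8, 7↦3, 8↦9, 9↦4, 10↦10]  zeros at y ∈ {1}
  x = 6: [0↦7, 1↦3, 2↦10, 3↦6, 4↦2, 5↦9, 6↦5, 7↦1, 8↦8, 9↦4, 10↦0]  zeros at y ∈ {10}
  x = 7: [0↦2, 1↦10, 2↦7, 3↦4, 4↦1, 5↦9, 6↦6, 7↦3, 8↦0, 9↦8, 10↦5]  zeros at y ∈ {8}
  x = 8: [0↦1, 1↦10, 2↦8, 3↦6, 4↦4, 5↦2, 6↦0, 7↦9, 8↦7, 9↦5, 10↦3]  zeros at y ∈ {6}
  x = 9: [0↦4, 1↦3, 2↦2, 3↦1, 4↦0, 5↦10, 6↦9, 7↦8, 8↦7, 9↦6, 10↦5]  zeros at y ∈ {4}
  x = 10: [0↦0, 1↦0, 2↦0, 3↦0, 4↦0, 5↦0, 6↦0, 7↦0, 8↦0, 9↦0, 10↦0]  zeros at y ∈ {0, 1, 2, 3, 4, 5, 6, 7, 8, 9, 10}
Collecting zeros: affine points = {(0, 0), (1, 9), (2, 7), (3, 5), (4, 3), (5, 1), (6, 10), (7, 8), (8, 6), (9, 4), (10, 0), (10, 1), (10, 2), (10, 3), (10, 4), (10, 5), (10, 6), (10, 7), (10, 8), (10, 9), (10, 10)}.
Total count |C(F_11)_aff| = 21.


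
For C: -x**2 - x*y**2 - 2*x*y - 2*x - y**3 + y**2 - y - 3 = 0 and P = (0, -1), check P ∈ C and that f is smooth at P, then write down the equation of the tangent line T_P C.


Tangent line at P: -x - 6*y - 6 = 0.

Step 1: f(0, -1) = 0, so P lies on C.
Step 2: partial derivatives
  f_x(x, y) = -2*x - y**2 - 2*y - 2, f_y(x, y) = -2*x*y - 2*x - 3*y**2 + 2*y - 1.
  f_x(P) = -1, f_y(P) = -6 (gradient nonzero, so P is smooth).
Step 3: tangent line at P: -1·(x − 0) + -6·(y − -1) = 0.
Expanding: -x - 6*y - 6 = 0.


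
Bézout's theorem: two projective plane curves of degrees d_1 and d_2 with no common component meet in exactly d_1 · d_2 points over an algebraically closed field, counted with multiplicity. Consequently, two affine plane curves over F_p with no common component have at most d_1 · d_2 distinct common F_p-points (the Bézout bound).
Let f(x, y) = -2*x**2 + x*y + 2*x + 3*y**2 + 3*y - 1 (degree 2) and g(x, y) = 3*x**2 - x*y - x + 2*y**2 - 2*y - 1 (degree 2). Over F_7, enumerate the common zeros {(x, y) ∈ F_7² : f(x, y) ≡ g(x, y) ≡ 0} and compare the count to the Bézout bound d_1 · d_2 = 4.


Common zeros: {(1, 4)}; count = 1; Bézout bound = 4.

deg(f) = 2, deg(g) = 2, so Bézout bound = 4.
Scan x ∈ F_7. For each x, list the y ∈ F_7 with f(x, y) ≡ 0 and those with g(x, y) ≡ 0 (mod 7); the common zeros in that column are the intersection.
  x = 0: f ≡ 0 at y ∈ {3}; g ≡ 0 at y ∈ ∅; common: ∅.
  x = 1: f ≡ 0 at y ∈ {4}; g ≡ 0 at y ∈ {1, 4}; common: {4}.
  x = 2: f ≡ 0 at y ∈ {4, 6}; g ≡ 0 at y ∈ {1}; common: ∅.
  x = 3: f ≡ 0 at y ∈ ∅; g ≡ 0 at y ∈ {2, 4}; common: ∅.
  x = 4: f ≡ 0 at y ∈ ∅; g ≡ 0 at y ∈ {5}; common: ∅.
  x = 5: f ≡ 0 at y ∈ ∅; g ≡ 0 at y ∈ {2, 5}; common: ∅.
  x = 6: f ≡ 0 at y ∈ {1, 3}; g ≡ 0 at y ∈ ∅; common: ∅.
Collecting: common zeros = {(1, 4)}, so the count is 1.
Comparison with the Bézout bound: 1 ≤ 4 = deg(f)·deg(g), as expected for curves with no common component (the affine F_7-count falls short of the bound because intersections may lie at infinity, over extension fields, or carry multiplicity).


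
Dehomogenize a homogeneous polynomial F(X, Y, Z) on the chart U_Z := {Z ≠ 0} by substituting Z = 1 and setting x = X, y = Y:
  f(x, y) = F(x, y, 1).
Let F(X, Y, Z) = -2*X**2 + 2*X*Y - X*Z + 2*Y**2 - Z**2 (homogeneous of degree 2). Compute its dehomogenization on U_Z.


f(x, y) = -2*x**2 + 2*x*y - x + 2*y**2 - 1

On U_Z we set Z = 1. Each monomial c·X^i·Y^j·Z^k in F becomes c·x^i·y^j·1^k = c·x^i·y^j.
Substituting Z = 1: F(X, Y, 1) = -2*x**2 + 2*x*y - x + 2*y**2 - 1.
Note: deg(f) ≤ deg(F) = 2; strict inequality happens when F is divisible by Z (lost terms).


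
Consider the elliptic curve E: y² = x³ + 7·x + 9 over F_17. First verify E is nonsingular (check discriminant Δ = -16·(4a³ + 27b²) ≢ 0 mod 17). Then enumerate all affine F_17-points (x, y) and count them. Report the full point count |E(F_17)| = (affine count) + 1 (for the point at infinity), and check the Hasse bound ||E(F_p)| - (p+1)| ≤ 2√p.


Affine points = {(0, 3), (0, 14), (1, 0), (4, 4), (4, 13), (5, 4), (5, 13), (8, 4), (8, 13), (9, 6), (9, 11), (10, 5), (10, 12), (12, 6), (12, 11), (13, 6), (13, 11), (15, 2), (15, 15), (16, 1), (16, 16)}; affine count = 21; |E(F_17)| = 22.

Discriminant check: Δ ∝ 4a³ + 27b² = 4·7³ + 27·9² = 4·343 + 27·81 ≡ 6 (mod 17). Nonzero ⇒ E is nonsingular.
For each x ∈ F_17, compute rhs = x³ + 7·x + 9 mod 17, then count y ∈ F_17 with y² ≡ rhs.
  x = 0: rhs = 9, matching y values: 3, 14 (2 points).
  x = 1: rhs = 0, matching y values: 0 (1 points).
  x = 2: rhs = 14, matching y values: none (0 points).
  x = 3: rhs = 6, matching y values: none (0 points).
  x = 4: rhs = 16, matching y values: 4, 13 (2 points).
  x = 5: rhs = 16, matching y values: 4, 13 (2 points).
  x = 6: rhs = 12, matching y values: none (0 points).
  x = 7: rhs = 10, matching y values: none (0 points).
  x = 8: rhs = 16, matching y values: 4, 13 (2 points).
  x = 9: rhs = 2, matching y values: 6, 11 (2 points).
  x = 10: rhs = 8, matching y values: 5, 12 (2 points).
  x = 11: rhs = 6, matching y values: none (0 points).
  x = 12: rhs = 2, matching y values: 6, 11 (2 points).
  x = 13: rhs = 2, matching y values: 6, 11 (2 points).
  x = 14: rhs = 12, matching y values: none (0 points).
  x = 15: rhs = 4, matching y values: 2, 15 (2 points).
  x = 16: rhs = 1, matching y values: 1, 16 (2 points).
Total affine count: 21.
Full point count |E(F_17)| = 21 + 1 = 22.
Hasse bound: |22 − (17+1)| = |4| = 4 ≤ 2√17 ≈ 8.2462 ✓.


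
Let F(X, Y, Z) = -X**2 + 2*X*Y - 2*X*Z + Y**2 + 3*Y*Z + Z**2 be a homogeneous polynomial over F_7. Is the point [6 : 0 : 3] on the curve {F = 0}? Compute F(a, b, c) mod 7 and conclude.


F(6,0,3) ≡ 0 (mod 7); P is on the curve.

Evaluate F(6, 0, 3) term-by-term (mod 7).
  -X**2 ↦ -1·36·1·1 = -36
  2*X*Y ↦ 2·6·0·1 = 0
  -2*X*Z ↦ -2·6·1·3 = -36
  Y**2 ↦ 1·1·0·1 = 0
  3*Y*Z ↦ 3·1·0·3 = 0
  Z**2 ↦ 1·1·1·9 = 9
Sum: F(6, 0, 3) = (-36) + (0) + (-36) + (0) + (0) + (9) = -63.
Reducing mod 7: -63 ≡ 0 (mod 7).
Since F(a, b, c) ≡ 0 (mod 7), P lies on the curve.


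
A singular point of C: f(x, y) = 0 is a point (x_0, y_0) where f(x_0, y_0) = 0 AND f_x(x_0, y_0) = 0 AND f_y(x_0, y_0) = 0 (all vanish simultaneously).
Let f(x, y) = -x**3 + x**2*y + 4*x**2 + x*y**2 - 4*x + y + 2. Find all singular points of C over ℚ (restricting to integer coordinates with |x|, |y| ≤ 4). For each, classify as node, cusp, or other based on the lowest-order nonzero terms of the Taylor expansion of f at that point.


Singular points: {(1, -1)}; classification: cusp.

Compute partial derivatives:
  f_x = -3*x**2 + 2*x*y + 8*x + y**2 - 4.
  f_y = x**2 + 2*x*y + 1.
Scan x_0 ∈ {−4, ..., 4}. For each x_0, f_y(x_0, y) is a polynomial in y; find its integer roots y ∈ {−4, ..., 4}, then test f_x and f at those candidates.
  x = -4: f_y(-4, y) = 17 - 8*y; no integer root y with |y| ≤ 4.
  x = -3: f_y(-3, y) = 10 - 6*y; no integer root y with |y| ≤ 4.
  x = -2: f_y(-2, y) = 5 - 4*y; no integer root y with |y| ≤ 4.
  x = -1: f_y(-1, y) = 2 - 2*y; vanishes at y ∈ {1}. (-1, 1): f_x = -16 ≠ 0.
  x = 0: f_y(0, y) = 1; no integer root y with |y| ≤ 4.
  x = 1: f_y(1, y) = 2*y + 2; vanishes at y ∈ {-1}. (1, -1): f_x = 0, f = 0 — SINGULAR.
  x = 2: f_y(2, y) = 4*y + 5; no integer root y with |y| ≤ 4.
  x = 3: f_y(3, y) = 6*y + 10; no integer root y with |y| ≤ 4.
  x = 4: f_y(4, y) = 8*y + 17; no integer root y with |y| ≤ 4.
Only singular point on the grid: (1, -1).
Classify: substitute x = 1 + u, y = -1 + v and expand: f = -u**3 + u**2*v + u*v**2 + v**2.
No constant or linear terms (consistent with a singular point). Quadratic part: v**2. Cubic part: -u**3 + u**2*v + u*v**2.
The quadratic part v**2 is a perfect square, so there is a single (double) tangent line v = 0, i.e. y = -1. Restricting the cubic part to that line (v = 0) leaves -u**3 ≠ 0, so f is not divisible by v and the branch is v² ≈ u**3 to lowest order — this is a cusp.
Classification: cusp.


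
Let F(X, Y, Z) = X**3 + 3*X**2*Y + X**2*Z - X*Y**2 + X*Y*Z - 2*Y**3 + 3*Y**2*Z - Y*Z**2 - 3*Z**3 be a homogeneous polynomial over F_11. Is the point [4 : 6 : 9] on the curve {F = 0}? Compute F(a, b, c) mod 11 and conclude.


F(4,6,9) ≡ 8 (mod 11); P is NOT on the curve.

Evaluate F(4, 6, 9) term-by-term (mod 11).
  X**3 ↦ 1·64·1·1 = 64
  3*X**2*Y ↦ 3·16·6·1 = 288
  X**2*Z ↦ 1·16·1·9 = 144
  -X*Y**2 ↦ -1·4·36·1 = -144
  X*Y*Z ↦ 1·4·6·9 = 216
  -2*Y**3 ↦ -2·1·216·1 = -432
  3*Y**2*Z ↦ 3·1·36·9 = 972
  -Y*Z**2 ↦ -1·1·6·81 = -486
  -3*Z**3 ↦ -3·1·1·729 = -2187
Sum: F(4, 6, 9) = (64) + (288) + (144) + (-144) + (216) + (-432) + (972) + (-486) + (-2187) = -1565.
Reducing mod 11: -1565 ≡ 8 (mod 11).
Since F(a, b, c) ≡ 8 ≠ 0 (mod 11), P does NOT lie on the curve.


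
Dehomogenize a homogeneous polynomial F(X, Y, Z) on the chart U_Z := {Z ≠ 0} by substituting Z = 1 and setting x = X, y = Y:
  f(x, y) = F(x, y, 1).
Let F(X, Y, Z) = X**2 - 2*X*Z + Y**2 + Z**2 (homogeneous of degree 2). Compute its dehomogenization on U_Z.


f(x, y) = x**2 - 2*x + y**2 + 1

On U_Z we set Z = 1. Each monomial c·X^i·Y^j·Z^k in F becomes c·x^i·y^j·1^k = c·x^i·y^j.
Substituting Z = 1: F(X, Y, 1) = x**2 - 2*x + y**2 + 1.
Note: deg(f) ≤ deg(F) = 2; strict inequality happens when F is divisible by Z (lost terms).


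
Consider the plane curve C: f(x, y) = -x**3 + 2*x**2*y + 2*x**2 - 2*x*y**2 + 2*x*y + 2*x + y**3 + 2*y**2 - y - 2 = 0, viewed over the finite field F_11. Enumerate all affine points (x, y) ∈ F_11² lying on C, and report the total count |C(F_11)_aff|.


Affine F_11-points: {(0, 1), (0, 9), (0, 10), (1, 4), (2, 3), (2, 5), (3, 2), (3, 3), (3, 10), (5, 7), (6, 2), (6, 6), (8, 2), (8, 10), (10, 8)}; count = 15.

For each of the 121 pairs (x, y) ∈ F_11², evaluate f(x, y) mod 11. Record the zeros.
  x = 0: [0↦9, 1↦0, 2↦1, 3↦7, 4↦2, 5↦3, 6↦5, 7↦3, 8↦3, 9↦0, 10↦0]  zeros at y ∈ {1, 9, 10}
  x = 1: [0↦1, 1↦5, 2↦4, 3↦4, 4↦0, 5↦9, 6↦4, 7↦2, 8↦9, 9↦9, 10↦8]  zeros at y ∈ {4}
  x = 2: [0↦2, 1↦1, 2↦2, 3↦0, 4↦1, 5↦0, 6↦3, 7↦5, 8↦1, 9↦8, 10↦10]  zeros at y ∈ {3, 5}
  x = 3: [0↦6, 1↦4, 2↦0, 3↦0, 4↦10, 5↦3, 6↦7, 7↦6, 8↦6, 9↦2, 10↦0]  zeros at y ∈ {2, 3, 10}
  x = 4: [0↦7, 1↦8, 2↦3, 3↦9, 4↦10, 5↦1, 6↦10, 7↦10, 8↦7, 9↦7, 10↦5]  zeros at y ∈ ∅
  x = 5: [0↦10, 1↦7, 2↦5, 3↦10, 4↦6, 5↦10, 6↦6, 7↦0, 8↦9, 9↦6, 10↦8]  zeros at y ∈ {7}
  x = 6: [0↦9, 1↦6, 2↦0, 3↦8, 4↦3, 5↦2, 6↦0, 7↦3, 8↦6, 9↦4, 10↦3]  zeros at y ∈ {2, 6}
  x = 7: [0↦9, 1↦10, 2↦4, 3↦8, 4↦6, 5↦4, 6↦8, 7↦2, 8↦3, 9↦6, 10↦6]  zeros at y ∈ ∅
  x = 8: [0↦4, 1↦2, 2↦0, 3↦4, 4↦9, 5↦10, 6↦2, 7↦2, 8↦5, 9↦6, 10↦0]  zeros at y ∈ {2, 10}
  x = 9: [0↦10, 1↦9, 2↦4, 3↦1, 4↦6, 5↦3, 6↦9, 7↦8, 8↦6, 9↦9, 10↦1]  zeros at y ∈ ∅
  x = 10: [0↦10, 1↦3, 2↦10, 3↦4, 4↦2, 5↦10, 6↦1, 7↦3, 8↦0, 9↦9, 10↦3]  zeros at y ∈ {8}
Collecting zeros: affine points = {(0, 1), (0, 9), (0, 10), (1, 4), (2, 3), (2, 5), (3, 2), (3, 3), (3, 10), (5, 7), (6, 2), (6, 6), (8, 2), (8, 10), (10, 8)}.
Total count |C(F_11)_aff| = 15.


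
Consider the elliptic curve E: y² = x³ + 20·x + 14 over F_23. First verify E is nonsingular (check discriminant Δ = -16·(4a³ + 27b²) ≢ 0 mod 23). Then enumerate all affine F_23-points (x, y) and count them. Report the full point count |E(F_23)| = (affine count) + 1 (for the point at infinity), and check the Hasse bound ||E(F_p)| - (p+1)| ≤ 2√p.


Affine points = {(1, 9), (1, 14), (2, 4), (2, 19), (3, 3), (3, 20), (5, 3), (5, 20), (9, 7), (9, 16), (10, 8), (10, 15), (11, 1), (11, 22), (12, 2), (12, 21), (14, 5), (14, 18), (15, 3), (15, 20), (17, 0), (19, 10), (19, 13), (21, 9), (21, 14), (22, 4), (22, 19)}; affine count = 27; |E(F_23)| = 28.

Discriminant check: Δ ∝ 4a³ + 27b² = 4·20³ + 27·14² = 4·8000 + 27·196 ≡ 9 (mod 23). Nonzero ⇒ E is nonsingular.
For each x ∈ F_23, compute rhs = x³ + 20·x + 14 mod 23, then count y ∈ F_23 with y² ≡ rhs.
  x = 0: rhs = 14, matching y values: none (0 points).
  x = 1: rhs = 12, matching y values: 9, 14 (2 points).
  x = 2: rhs = 16, matching y values: 4, 19 (2 points).
  x = 3: rhs = 9, matching y values: 3, 20 (2 points).
  x = 4: rhs = 20, matching y values: none (0 points).
  x = 5: rhs = 9, matching y values: 3, 20 (2 points).
  x = 6: rhs = 5, matching y values: none (0 points).
  x = 7: rhs = 14, matching y values: none (0 points).
  x = 8: rhs = 19, matching y values: none (0 points).
  x = 9: rhs = 3, matching y values: 7, 16 (2 points).
  x = 10: rhs = 18, matching y values: 8, 15 (2 points).
  x = 11: rhs = 1, matching y values: 1, 22 (2 points).
  x = 12: rhs = 4, matching y values: 2, 21 (2 points).
  x = 13: rhs = 10, matching y values: none (0 points).
  x = 14: rhs = 2, matching y values: 5, 18 (2 points).
  x = 15: rhs = 9, matching y values: 3, 20 (2 points).
  x = 16: rhs = 14, matching y values: none (0 points).
  x = 17: rhs = 0, matching y values: 0 (1 points).
  x = 18: rhs = 19, matching y values: none (0 points).
  x = 19: rhs = 8, matching y values: 10, 13 (2 points).
  x = 20: rhs = 19, matching y values: none (0 points).
  x = 21: rhs = 12, matching y values: 9, 14 (2 points).
  x = 22: rhs = 16, matching y values: 4, 19 (2 points).
Total affine count: 27.
Full point count |E(F_23)| = 27 + 1 = 28.
Hasse bound: |28 − (23+1)| = |4| = 4 ≤ 2√23 ≈ 9.5917 ✓.


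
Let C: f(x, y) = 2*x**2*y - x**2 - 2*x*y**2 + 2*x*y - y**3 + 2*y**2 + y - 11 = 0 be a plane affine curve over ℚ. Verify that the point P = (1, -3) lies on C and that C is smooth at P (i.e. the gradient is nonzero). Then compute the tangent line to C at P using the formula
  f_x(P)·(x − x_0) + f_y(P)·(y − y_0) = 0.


Tangent line at P: -38*x - 22*y - 28 = 0.

Step 1: f(1, -3) = 0, so P lies on C.
Step 2: partial derivatives
  f_x(x, y) = 4*x*y - 2*x - 2*y**2 + 2*y, f_y(x, y) = 2*x**2 - 4*x*y + 2*x - 3*y**2 + 4*y + 1.
  f_x(P) = -38, f_y(P) = -22 (gradient nonzero, so P is smooth).
Step 3: tangent line at P: -38·(x − 1) + -22·(y − -3) = 0.
Expanding: -38*x - 22*y - 28 = 0.


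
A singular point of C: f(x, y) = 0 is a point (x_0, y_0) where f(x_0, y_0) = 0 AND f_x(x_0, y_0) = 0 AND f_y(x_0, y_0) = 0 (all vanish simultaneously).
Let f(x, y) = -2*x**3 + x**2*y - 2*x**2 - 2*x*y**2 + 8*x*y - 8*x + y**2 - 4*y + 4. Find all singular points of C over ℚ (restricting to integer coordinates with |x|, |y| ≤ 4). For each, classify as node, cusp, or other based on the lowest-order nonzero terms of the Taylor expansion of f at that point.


Singular points: {(0, 2)}; classification: cusp.

Compute partial derivatives:
  f_x = -6*x**2 + 2*x*y - 4*x - 2*y**2 + 8*y - 8.
  f_y = x**2 - 4*x*y + 8*x + 2*y - 4.
Scan x_0 ∈ {−4, ..., 4}. For each x_0, f_y(x_0, y) is a polynomial in y; find its integer roots y ∈ {−4, ..., 4}, then test f_x and f at those candidates.
  x = -4: f_y(-4, y) = 18*y - 20; no integer root y with |y| ≤ 4.
  x = -3: f_y(-3, y) = 14*y - 19; no integer root y with |y| ≤ 4.
  x = -2: f_y(-2, y) = 10*y - 16; no integer root y with |y| ≤ 4.
  x = -1: f_y(-1, y) = 6*y - 11; no integer root y with |y| ≤ 4.
  x = 0: f_y(0, y) = 2*y - 4; vanishes at y ∈ {2}. (0, 2): f_x = 0, f = 0 — SINGULAR.
  x = 1: f_y(1, y) = 5 - 2*y; no integer root y with |y| ≤ 4.
  x = 2: f_y(2, y) = 16 - 6*y; no integer root y with |y| ≤ 4.
  x = 3: f_y(3, y) = 29 - 10*y; no integer root y with |y| ≤ 4.
  x = 4: f_y(4, y) = 44 - 14*y; no integer root y with |y| ≤ 4.
Only singular point on the grid: (0, 2).
Classify: substitute x = 0 + u, y = 2 + v and expand: f = -2*u**3 + u**2*v - 2*u*v**2 + v**2.
No constant or linear terms (consistent with a singular point). Quadratic part: v**2. Cubic part: -2*u**3 + u**2*v - 2*u*v**2.
The quadratic part v**2 is a perfect square, so there is a single (double) tangent line v = 0, i.e. y = 2. Restricting the cubic part to that line (v = 0) leaves -2*u**3 ≠ 0, so f is not divisible by v and the branch is v² ≈ 2*u**3 to lowest order — this is a cusp.
Classification: cusp.


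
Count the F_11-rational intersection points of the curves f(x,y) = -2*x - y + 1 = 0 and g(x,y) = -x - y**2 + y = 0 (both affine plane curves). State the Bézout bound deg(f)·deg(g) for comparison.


Common zeros: {(0, 1), (3, 6)}; count = 2; Bézout bound = 2.

deg(f) = 1, deg(g) = 2, so Bézout bound = 2.
Scan x ∈ F_11. For each x, list the y ∈ F_11 with f(x, y) ≡ 0 and those with g(x, y) ≡ 0 (mod 11); the common zeros in that column are the intersection.
  x = 0: f ≡ 0 at y ∈ {1}; g ≡ 0 at y ∈ {0, 1}; common: {1}.
  x = 1: f ≡ 0 at y ∈ {10}; g ≡ 0 at y ∈ ∅; common: ∅.
  x = 2: f ≡ 0 at y ∈ {8}; g ≡ 0 at y ∈ {5, 7}; common: ∅.
  x = 3: f ≡ 0 at y ∈ {6}; g ≡ 0 at y ∈ {6}; common: {6}.
  x = 4: f ≡ 0 at y ∈ {4}; g ≡ 0 at y ∈ ∅; common: ∅.
  x = 5: f ≡ 0 at y ∈ {2}; g ≡ 0 at y ∈ {3, 9}; common: ∅.
  x = 6: f ≡ 0 at y ∈ {0}; g ≡ 0 at y ∈ ∅; common: ∅.
  x = 7: f ≡ 0 at y ∈ {9}; g ≡ 0 at y ∈ ∅; common: ∅.
  x = 8: f ≡ 0 at y ∈ {7}; g ≡ 0 at y ∈ ∅; common: ∅.
  x = 9: f ≡ 0 at y ∈ {5}; g ≡ 0 at y ∈ {2, 10}; common: ∅.
  x = 10: f ≡ 0 at y ∈ {3}; g ≡ 0 at y ∈ {4, 8}; common: ∅.
Collecting: common zeros = {(0, 1), (3, 6)}, so the count is 2.
Comparison with the Bézout bound: 2 ≤ 2 = deg(f)·deg(g), as expected for curves with no common component (the bound is attained).


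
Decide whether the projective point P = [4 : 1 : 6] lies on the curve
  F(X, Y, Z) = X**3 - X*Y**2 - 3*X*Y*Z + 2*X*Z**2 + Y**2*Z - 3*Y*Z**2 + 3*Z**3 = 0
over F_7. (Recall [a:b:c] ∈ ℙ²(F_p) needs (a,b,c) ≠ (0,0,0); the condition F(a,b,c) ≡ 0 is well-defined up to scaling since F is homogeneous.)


F(4,1,6) ≡ 3 (mod 7); P is NOT on the curve.

Evaluate F(4, 1, 6) term-by-term (mod 7).
  X**3 ↦ 1·64·1·1 = 64
  -X*Y**2 ↦ -1·4·1·1 = -4
  -3*X*Y*Z ↦ -3·4·1·6 = -72
  2*X*Z**2 ↦ 2·4·1·36 = 288
  Y**2*Z ↦ 1·1·1·6 = 6
  -3*Y*Z**2 ↦ -3·1·1·36 = -108
  3*Z**3 ↦ 3·1·1·216 = 648
Sum: F(4, 1, 6) = (64) + (-4) + (-72) + (288) + (6) + (-108) + (648) = 822.
Reducing mod 7: 822 ≡ 3 (mod 7).
Since F(a, b, c) ≡ 3 ≠ 0 (mod 7), P does NOT lie on the curve.


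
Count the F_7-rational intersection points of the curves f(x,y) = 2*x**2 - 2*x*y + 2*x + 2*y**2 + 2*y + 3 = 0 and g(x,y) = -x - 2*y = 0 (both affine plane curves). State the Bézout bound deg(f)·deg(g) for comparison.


Common zeros: {(4, 5)}; count = 1; Bézout bound = 2.

deg(f) = 2, deg(g) = 1, so Bézout bound = 2.
Scan x ∈ F_7. For each x, list the y ∈ F_7 with f(x, y) ≡ 0 and those with g(x, y) ≡ 0 (mod 7); the common zeros in that column are the intersection.
  x = 0: f ≡ 0 at y ∈ {1, 5}; g ≡ 0 at y ∈ {0}; common: ∅.
  x = 1: f ≡ 0 at y ∈ {0}; g ≡ 0 at y ∈ {3}; common: ∅.
  x = 2: f ≡ 0 at y ∈ ∅; g ≡ 0 at y ∈ {6}; common: ∅.
  x = 3: f ≡ 0 at y ∈ ∅; g ≡ 0 at y ∈ {2}; common: ∅.
  x = 4: f ≡ 0 at y ∈ {5}; g ≡ 0 at y ∈ {5}; common: {5}.
  x = 5: f ≡ 0 at y ∈ {0, 4}; g ≡ 0 at y ∈ {1}; common: ∅.
  x = 6: f ≡ 0 at y ∈ ∅; g ≡ 0 at y ∈ {4}; common: ∅.
Collecting: common zeros = {(4, 5)}, so the count is 1.
Comparison with the Bézout bound: 1 ≤ 2 = deg(f)·deg(g), as expected for curves with no common component (the affine F_7-count falls short of the bound because intersections may lie at infinity, over extension fields, or carry multiplicity).


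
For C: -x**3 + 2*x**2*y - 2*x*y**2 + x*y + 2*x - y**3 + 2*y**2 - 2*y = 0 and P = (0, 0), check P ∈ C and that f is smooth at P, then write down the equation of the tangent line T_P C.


Tangent line at P: 2*x - 2*y = 0.

Step 1: f(0, 0) = 0, so P lies on C.
Step 2: partial derivatives
  f_x(x, y) = -3*x**2 + 4*x*y - 2*y**2 + y + 2, f_y(x, y) = 2*x**2 - 4*x*y + x - 3*y**2 + 4*y - 2.
  f_x(P) = 2, f_y(P) = -2 (gradient nonzero, so P is smooth).
Step 3: tangent line at P: 2·(x − 0) + -2·(y − 0) = 0.
Expanding: 2*x - 2*y = 0.


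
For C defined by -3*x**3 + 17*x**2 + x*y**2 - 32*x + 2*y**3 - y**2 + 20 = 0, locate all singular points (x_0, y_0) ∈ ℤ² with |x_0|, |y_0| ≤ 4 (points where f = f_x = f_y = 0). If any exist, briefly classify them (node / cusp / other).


Singular points: {(2, 0)}; classification: node.

Compute partial derivatives:
  f_x = -9*x**2 + 34*x + y**2 - 32.
  f_y = 2*x*y + 6*y**2 - 2*y.
Scan x_0 ∈ {−4, ..., 4}. For each x_0, f_y(x_0, y) is a polynomial in y; find its integer roots y ∈ {−4, ..., 4}, then test f_x and f at those candidates.
  x = -4: f_y(-4, y) = 6*y**2 - 10*y; vanishes at y ∈ {0}. (-4, 0): f_x = -312 ≠ 0.
  x = -3: f_y(-3, y) = 6*y**2 - 8*y; vanishes at y ∈ {0}. (-3, 0): f_x = -215 ≠ 0.
  x = -2: f_y(-2, y) = 6*y**2 - 6*y; vanishes at y ∈ {0, 1}. (-2, 0): f_x = -136 ≠ 0; (-2, 1): f_x = -135 ≠ 0.
  x = -1: f_y(-1, y) = 6*y**2 - 4*y; vanishes at y ∈ {0}. (-1, 0): f_x = -75 ≠ 0.
  x = 0: f_y(0, y) = 6*y**2 - 2*y; vanishes at y ∈ {0}. (0, 0): f_x = -32 ≠ 0.
  x = 1: f_y(1, y) = 6*y**2; vanishes at y ∈ {0}. (1, 0): f_x = -7 ≠ 0.
  x = 2: f_y(2, y) = 6*y**2 + 2*y; vanishes at y ∈ {0}. (2, 0): f_x = 0, f = 0 — SINGULAR.
  x = 3: f_y(3, y) = 6*y**2 + 4*y; vanishes at y ∈ {0}. (3, 0): f_x = -11 ≠ 0.
  x = 4: f_y(4, y) = 6*y**2 + 6*y; vanishes at y ∈ {-1, 0}. (4, -1): f_x = -39 ≠ 0; (4, 0): f_x = -40 ≠ 0.
Only singular point on the grid: (2, 0).
Classify: substitute x = 2 + u, y = 0 + v and expand: f = -3*u**3 - u**2 + u*v**2 + 2*v**3 + v**2.
No constant or linear terms (consistent with a singular point). Quadratic part: -u**2 + v**2. Cubic part: -3*u**3 + u*v**2 + 2*v**3.
The quadratic part v**2 - u**2 = (v − u)(v + u) splits into two distinct linear factors, so there are two distinct tangent lines y − 0 = ±(x − 2) — this is a node (ordinary double point).
Classification: node.


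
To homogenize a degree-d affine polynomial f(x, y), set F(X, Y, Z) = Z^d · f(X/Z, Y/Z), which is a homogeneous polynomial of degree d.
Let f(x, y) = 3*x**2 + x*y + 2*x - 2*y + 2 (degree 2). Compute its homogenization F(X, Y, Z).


F(X, Y, Z) = 3*X**2 + X*Y + 2*X*Z - 2*Y*Z + 2*Z**2

deg(f) = 2.
Substitute x = X/Z, y = Y/Z into f, then multiply by Z^2.
  monomial 3·x^2·y^0 ↦ 3·X^2·Y^0·Z^0.
  monomial 1·x^1·y^1 ↦ 1·X^1·Y^1·Z^0.
  monomial 2·x^1·y^0 ↦ 2·X^1·Y^0·Z^1.
  monomial -2·x^0·y^1 ↦ -2·X^0·Y^1·Z^1.
  monomial 2·x^0·y^0 ↦ 2·X^0·Y^0·Z^2.
Collecting: F(X, Y, Z) = 3*X**2 + X*Y + 2*X*Z - 2*Y*Z + 2*Z**2.


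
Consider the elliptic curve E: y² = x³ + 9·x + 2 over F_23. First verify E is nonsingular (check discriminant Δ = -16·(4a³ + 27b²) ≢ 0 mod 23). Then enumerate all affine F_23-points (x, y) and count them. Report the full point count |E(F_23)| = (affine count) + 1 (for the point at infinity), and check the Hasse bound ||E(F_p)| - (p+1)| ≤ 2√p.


Affine points = {(0, 5), (0, 18), (1, 9), (1, 14), (11, 11), (11, 12), (13, 4), (13, 19), (15, 4), (15, 19), (17, 10), (17, 13), (18, 4), (18, 19)}; affine count = 14; |E(F_23)| = 15.

Discriminant check: Δ ∝ 4a³ + 27b² = 4·9³ + 27·2² = 4·729 + 27·4 ≡ 11 (mod 23). Nonzero ⇒ E is nonsingular.
For each x ∈ F_23, compute rhs = x³ + 9·x + 2 mod 23, then count y ∈ F_23 with y² ≡ rhs.
  x = 0: rhs = 2, matching y values: 5, 18 (2 points).
  x = 1: rhs = 12, matching y values: 9, 14 (2 points).
  x = 2: rhs = 5, matching y values: none (0 points).
  x = 3: rhs = 10, matching y values: none (0 points).
  x = 4: rhs = 10, matching y values: none (0 points).
  x = 5: rhs = 11, matching y values: none (0 points).
  x = 6: rhs = 19, matching y values: none (0 points).
  x = 7: rhs = 17, matching y values: none (0 points).
  x = 8: rhs = 11, matching y values: none (0 points).
  x = 9: rhs = 7, matching y values: none (0 points).
  x = 10: rhs = 11, matching y values: none (0 points).
  x = 11: rhs = 6, matching y values: 11, 12 (2 points).
  x = 12: rhs = 21, matching y values: none (0 points).
  x = 13: rhs = 16, matching y values: 4, 19 (2 points).
  x = 14: rhs = 20, matching y values: none (0 points).
  x = 15: rhs = 16, matching y values: 4, 19 (2 points).
  x = 16: rhs = 10, matching y values: none (0 points).
  x = 17: rhs = 8, matching y values: 10, 13 (2 points).
  x = 18: rhs = 16, matching y values: 4, 19 (2 points).
  x = 19: rhs = 17, matching y values: none (0 points).
  x = 20: rhs = 17, matching y values: none (0 points).
  x = 21: rhs = 22, matching y values: none (0 points).
  x = 22: rhs = 15, matching y values: none (0 points).
Total affine count: 14.
Full point count |E(F_23)| = 14 + 1 = 15.
Hasse bound: |15 − (23+1)| = |-9| = 9 ≤ 2√23 ≈ 9.5917 ✓.


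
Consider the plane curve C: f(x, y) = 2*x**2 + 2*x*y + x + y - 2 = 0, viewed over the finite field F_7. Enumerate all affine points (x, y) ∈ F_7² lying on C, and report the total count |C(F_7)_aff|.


Affine F_7-points: {(0, 2), (1, 2), (2, 4), (4, 4), (5, 6), (6, 6)}; count = 6.

For each of the 49 pairs (x, y) ∈ F_7², evaluate f(x, y) mod 7. Record the zeros.
  x = 0: [0↦5, 1↦6, 2↦0, 3↦1, 4↦2, 5↦3, 6↦4]  zeros at y ∈ {2}
  x = 1: [0↦1, 1↦4, 2↦0, 3↦3, 4↦6, 5↦2, 6↦5]  zeros at y ∈ {2}
  x = 2: [0↦1, 1↦6, 2↦4, 3↦2, 4↦0, 5↦5, 6↦3]  zeros at y ∈ {4}
  x = 3: [0↦5, 1↦5, 2↦5, 3↦5, 4↦5, 5↦5, 6↦5]  zeros at y ∈ ∅
  x = 4: [0↦6, 1↦1, 2↦3, 3↦5, 4↦0, 5↦2, 6↦4]  zeros at y ∈ {4}
  x = 5: [0↦4, 1↦1, 2↦5, 3↦2, 4↦6, 5↦3, 6↦0]  zeros at y ∈ {6}
  x = 6: [0↦6, 1↦5, 2↦4, 3↦3, 4↦2, 5↦1, 6↦0]  zeros at y ∈ {6}
Collecting zeros: affine points = {(0, 2), (1, 2), (2, 4), (4, 4), (5, 6), (6, 6)}.
Total count |C(F_7)_aff| = 6.


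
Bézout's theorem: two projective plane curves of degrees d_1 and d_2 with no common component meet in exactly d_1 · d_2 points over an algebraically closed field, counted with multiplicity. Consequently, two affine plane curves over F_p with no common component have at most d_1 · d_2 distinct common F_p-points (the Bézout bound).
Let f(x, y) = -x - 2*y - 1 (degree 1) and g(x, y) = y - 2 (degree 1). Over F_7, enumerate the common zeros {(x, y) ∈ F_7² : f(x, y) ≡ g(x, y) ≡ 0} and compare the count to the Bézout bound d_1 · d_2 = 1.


Common zeros: {(2, 2)}; count = 1; Bézout bound = 1.

deg(f) = 1, deg(g) = 1, so Bézout bound = 1.
Scan x ∈ F_7. For each x, list the y ∈ F_7 with f(x, y) ≡ 0 and those with g(x, y) ≡ 0 (mod 7); the common zeros in that column are the intersection.
  x = 0: f ≡ 0 at y ∈ {3}; g ≡ 0 at y ∈ {2}; common: ∅.
  x = 1: f ≡ 0 at y ∈ {6}; g ≡ 0 at y ∈ {2}; common: ∅.
  x = 2: f ≡ 0 at y ∈ {2}; g ≡ 0 at y ∈ {2}; common: {2}.
  x = 3: f ≡ 0 at y ∈ {5}; g ≡ 0 at y ∈ {2}; common: ∅.
  x = 4: f ≡ 0 at y ∈ {1}; g ≡ 0 at y ∈ {2}; common: ∅.
  x = 5: f ≡ 0 at y ∈ {4}; g ≡ 0 at y ∈ {2}; common: ∅.
  x = 6: f ≡ 0 at y ∈ {0}; g ≡ 0 at y ∈ {2}; common: ∅.
Collecting: common zeros = {(2, 2)}, so the count is 1.
Comparison with the Bézout bound: 1 ≤ 1 = deg(f)·deg(g), as expected for curves with no common component (the bound is attained).


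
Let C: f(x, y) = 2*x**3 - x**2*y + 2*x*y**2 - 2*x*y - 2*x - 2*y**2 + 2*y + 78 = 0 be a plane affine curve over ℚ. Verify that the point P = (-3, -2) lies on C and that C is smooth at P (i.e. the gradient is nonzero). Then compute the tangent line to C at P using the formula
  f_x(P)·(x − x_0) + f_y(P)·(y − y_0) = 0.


Tangent line at P: 52*x + 31*y + 218 = 0.

Step 1: f(-3, -2) = 0, so P lies on C.
Step 2: partial derivatives
  f_x(x, y) = 6*x**2 - 2*x*y + 2*y**2 - 2*y - 2, f_y(x, y) = -x**2 + 4*x*y - 2*x - 4*y + 2.
  f_x(P) = 52, f_y(P) = 31 (gradient nonzero, so P is smooth).
Step 3: tangent line at P: 52·(x − -3) + 31·(y − -2) = 0.
Expanding: 52*x + 31*y + 218 = 0.


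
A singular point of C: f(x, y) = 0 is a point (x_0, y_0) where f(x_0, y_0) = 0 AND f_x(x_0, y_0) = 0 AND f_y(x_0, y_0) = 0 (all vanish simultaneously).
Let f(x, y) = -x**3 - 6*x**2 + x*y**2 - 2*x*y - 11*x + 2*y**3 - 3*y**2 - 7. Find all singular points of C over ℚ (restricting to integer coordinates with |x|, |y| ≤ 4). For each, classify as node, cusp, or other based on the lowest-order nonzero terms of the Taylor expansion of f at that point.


Singular points: {(-2, 1)}; classification: cusp.

Compute partial derivatives:
  f_x = -3*x**2 - 12*x + y**2 - 2*y - 11.
  f_y = 2*x*y - 2*x + 6*y**2 - 6*y.
Scan x_0 ∈ {−4, ..., 4}. For each x_0, f_y(x_0, y) is a polynomial in y; find its integer roots y ∈ {−4, ..., 4}, then test f_x and f at those candidates.
  x = -4: f_y(-4, y) = 6*y**2 - 14*y + 8; vanishes at y ∈ {1}. (-4, 1): f_x = -12 ≠ 0.
  x = -3: f_y(-3, y) = 6*y**2 - 12*y + 6; vanishes at y ∈ {1}. (-3, 1): f_x = -3 ≠ 0.
  x = -2: f_y(-2, y) = 6*y**2 - 10*y + 4; vanishes at y ∈ {1}. (-2, 1): f_x = 0, f = 0 — SINGULAR.
  x = -1: f_y(-1, y) = 6*y**2 - 8*y + 2; vanishes at y ∈ {1}. (-1, 1): f_x = -3 ≠ 0.
  x = 0: f_y(0, y) = 6*y**2 - 6*y; vanishes at y ∈ {0, 1}. (0, 0): f_x = -11 ≠ 0; (0, 1): f_x = -12 ≠ 0.
  x = 1: f_y(1, y) = 6*y**2 - 4*y - 2; vanishes at y ∈ {1}. (1, 1): f_x = -27 ≠ 0.
  x = 2: f_y(2, y) = 6*y**2 - 2*y - 4; vanishes at y ∈ {1}. (2, 1): f_x = -48 ≠ 0.
  x = 3: f_y(3, y) = 6*y**2 - 6; vanishes at y ∈ {-1, 1}. (3, -1): f_x = -71 ≠ 0; (3, 1): f_x = -75 ≠ 0.
  x = 4: f_y(4, y) = 6*y**2 + 2*y - 8; vanishes at y ∈ {1}. (4, 1): f_x = -108 ≠ 0.
Only singular point on the grid: (-2, 1).
Classify: substitute x = -2 + u, y = 1 + v and expand: f = -u**3 + u*v**2 + 2*v**3 + v**2.
No constant or linear terms (consistent with a singular point). Quadratic part: v**2. Cubic part: -u**3 + u*v**2 + 2*v**3.
The quadratic part v**2 is a perfect square, so there is a single (double) tangent line v = 0, i.e. y = 1. Restricting the cubic part to that line (v = 0) leaves -u**3 ≠ 0, so f is not divisible by v and the branch is v² ≈ u**3 to lowest order — this is a cusp.
Classification: cusp.


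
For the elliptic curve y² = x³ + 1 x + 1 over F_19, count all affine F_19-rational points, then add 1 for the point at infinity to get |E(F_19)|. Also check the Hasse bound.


Affine points = {(0, 1), (0, 18), (2, 7), (2, 12), (5, 6), (5, 13), (7, 3), (7, 16), (9, 6), (9, 13), (10, 2), (10, 17), (13, 8), (13, 11), (14, 2), (14, 17), (15, 3), (15, 16), (16, 3), (16, 16)}; affine count = 20; |E(F_19)| = 21.

Discriminant check: Δ ∝ 4a³ + 27b² = 4·1³ + 27·1² = 4·1 + 27·1 ≡ 12 (mod 19). Nonzero ⇒ E is nonsingular.
For each x ∈ F_19, compute rhs = x³ + 1·x + 1 mod 19, then count y ∈ F_19 with y² ≡ rhs.
  x = 0: rhs = 1, matching y values: 1, 18 (2 points).
  x = 1: rhs = 3, matching y values: none (0 points).
  x = 2: rhs = 11, matching y values: 7, 12 (2 points).
  x = 3: rhs = 12, matching y values: none (0 points).
  x = 4: rhs = 12, matching y values: none (0 points).
  x = 5: rhs = 17, matching y values: 6, 13 (2 points).
  x = 6: rhs = 14, matching y values: none (0 points).
  x = 7: rhs = 9, matching y values: 3, 16 (2 points).
  x = 8: rhs = 8, matching y values: none (0 points).
  x = 9: rhs = 17, matching y values: 6, 13 (2 points).
  x = 10: rhs = 4, matching y values: 2, 17 (2 points).
  x = 11: rhs = 13, matching y values: none (0 points).
  x = 12: rhs = 12, matching y values: none (0 points).
  x = 13: rhs = 7, matching y values: 8, 11 (2 points).
  x = 14: rhs = 4, matching y values: 2, 17 (2 points).
  x = 15: rhs = 9, matching y values: 3, 16 (2 points).
  x = 16: rhs = 9, matching y values: 3, 16 (2 points).
  x = 17: rhs = 10, matching y values: none (0 points).
  x = 18: rhs = 18, matching y values: none (0 points).
Total affine count: 20.
Full point count |E(F_19)| = 20 + 1 = 21.
Hasse bound: |21 − (19+1)| = |1| = 1 ≤ 2√19 ≈ 8.7178 ✓.


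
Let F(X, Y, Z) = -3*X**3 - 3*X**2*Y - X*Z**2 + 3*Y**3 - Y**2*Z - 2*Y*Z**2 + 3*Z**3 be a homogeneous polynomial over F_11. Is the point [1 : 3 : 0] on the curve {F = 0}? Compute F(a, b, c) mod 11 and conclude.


F(1,3,0) ≡ 3 (mod 11); P is NOT on the curve.

Evaluate F(1, 3, 0) term-by-term (mod 11).
  -3*X**3 ↦ -3·1·1·1 = -3
  -3*X**2*Y ↦ -3·1·3·1 = -9
  -X*Z**2 ↦ -1·1·1·0 = 0
  3*Y**3 ↦ 3·1·27·1 = 81
  -Y**2*Z ↦ -1·1·9·0 = 0
  -2*Y*Z**2 ↦ -2·1·3·0 = 0
  3*Z**3 ↦ 3·1·1·0 = 0
Sum: F(1, 3, 0) = (-3) + (-9) + (0) + (81) + (0) + (0) + (0) = 69.
Reducing mod 11: 69 ≡ 3 (mod 11).
Since F(a, b, c) ≡ 3 ≠ 0 (mod 11), P does NOT lie on the curve.


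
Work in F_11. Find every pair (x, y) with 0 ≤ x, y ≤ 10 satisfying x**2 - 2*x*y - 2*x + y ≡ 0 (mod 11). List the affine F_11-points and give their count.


Affine F_11-points: {(0, 0), (1, 10), (2, 0), (3, 5), (4, 9), (5, 9), (7, 1), (8, 1), (9, 5), (10, 10)}; count = 10.

For each of the 121 pairs (x, y) ∈ F_11², evaluate f(x, y) mod 11. Record the zeros.
  x = 0: [0↦0, 1↦1, 2↦2, 3↦3, 4↦4, 5↦5, 6↦6, 7↦7, 8↦8, 9↦9, 10↦10]  zeros at y ∈ {0}
  x = 1: [0↦10, 1↦9, 2↦8, 3↦7, 4↦6, 5↦5, 6↦4, 7↦3, 8↦2, 9↦1, 10↦0]  zeros at y ∈ {10}
  x = 2: [0↦0, 1↦8, 2↦5, 3↦2, 4↦10, 5↦7, 6↦4, 7↦1, 8↦9, 9↦6, 10↦3]  zeros at y ∈ {0}
  x = 3: [0↦3, 1↦9, 2↦4, 3↦10, 4↦5, 5↦0, 6↦6, 7↦1, 8↦7, 9↦2, 10↦8]  zeros at y ∈ {5}
  x = 4: [0↦8, 1↦1, 2↦5, 3↦9, 4↦2, 5↦6, 6↦10, 7↦3, 8↦7, 9↦0, 10↦4]  zeros at y ∈ {9}
  x = 5: [0↦4, 1↦6, 2↦8, 3↦10, 4↦1, 5↦3, 6↦5, 7↦7, 8↦9, 9↦0, 10↦2]  zeros at y ∈ {9}
  x = 6: [0↦2, 1↦2, 2↦2, 3↦2, 4↦2, 5↦2, 6↦2, 7↦2, 8↦2, 9↦2, 10↦2]  zeros at y ∈ ∅
  x = 7: [0↦2, 1↦0, 2↦9, 3↦7, 4↦5, 5↦3, 6↦1, 7↦10, 8↦8, 9↦6, 10↦4]  zeros at y ∈ {1}
  x = 8: [0↦4, 1↦0, 2↦7, 3↦3, 4↦10, 5↦6, 6↦2, 7↦9, 8↦5, 9↦1, 10↦8]  zeros at y ∈ {1}
  x = 9: [0↦8, 1↦2, 2↦7, 3↦1, 4↦6, 5↦0, 6↦5, 7↦10, 8↦4, 9↦9, 10↦3]  zeros at y ∈ {5}
  x = 10: [0↦3, 1↦6, 2↦9, 3↦1, 4↦4, 5↦7, 6↦10, 7↦2, 8↦5, 9↦8, 10↦0]  zeros at y ∈ {10}
Collecting zeros: affine points = {(0, 0), (1, 10), (2, 0), (3, 5), (4, 9), (5, 9), (7, 1), (8, 1), (9, 5), (10, 10)}.
Total count |C(F_11)_aff| = 10.
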